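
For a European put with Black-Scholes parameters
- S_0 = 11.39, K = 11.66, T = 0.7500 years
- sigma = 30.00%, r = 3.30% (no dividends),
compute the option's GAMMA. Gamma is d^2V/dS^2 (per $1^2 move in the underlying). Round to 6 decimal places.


Answer: Gamma = 0.133591

Derivation:
d1 = 0.1349906380; d2 = -0.1248169831
phi(d1) = 0.3953239319; exp(-qT) = 1.0000000000; exp(-rT) = 0.9755537700
Gamma = exp(-qT) * phi(d1) / (S * sigma * sqrt(T)) = 1.0000000000 * 0.3953239319 / (11.3900 * 0.3000 * 0.8660254038) = 0.133591


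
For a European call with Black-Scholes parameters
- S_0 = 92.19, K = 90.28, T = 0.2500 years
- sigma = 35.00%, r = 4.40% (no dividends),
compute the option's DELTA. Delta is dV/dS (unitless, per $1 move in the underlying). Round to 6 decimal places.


Answer: Delta = 0.606416

Derivation:
d1 = 0.2699897878; d2 = 0.0949897878
phi(d1) = 0.3846637219; exp(-qT) = 1.0000000000; exp(-rT) = 0.9890602788
N(d1) = 0.6064159449
Delta = exp(-qT) * N(d1) = 1.0000000000 * 0.6064159449 = 0.606416


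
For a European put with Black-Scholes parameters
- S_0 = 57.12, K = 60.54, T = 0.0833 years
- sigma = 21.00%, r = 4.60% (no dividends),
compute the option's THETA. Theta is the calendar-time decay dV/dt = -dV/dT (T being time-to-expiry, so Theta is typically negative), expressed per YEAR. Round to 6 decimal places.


d1 = -0.8658921183; d2 = -0.9265017710
phi(d1) = 0.2742204008; exp(-qT) = 1.0000000000; exp(-rT) = 0.9961755320
Theta = -S*exp(-qT)*phi(d1)*sigma/(2*sqrt(T)) + r*K*exp(-rT)*N(-d2) - q*S*exp(-qT)*N(-d1)
N(-d1) = 0.8067253371; N(-d2) = 0.8229073614; sqrt(T) = 0.2886173938
Term 1 = -57.1200 * 1.0000000000 * 0.2742204008 * 0.2100 / (2 * 0.2886173938) = -5.6984239729
Term 2 = 0.0460 * 60.5400 * 0.9961755320 * 0.8229073614 = 2.2829009356
Term 3 = 0 (no dividend yield, q = 0)
Theta = -5.6984239729 + (2.2829009356) + (0.0000000000) = -3.415523

Answer: Theta = -3.415523


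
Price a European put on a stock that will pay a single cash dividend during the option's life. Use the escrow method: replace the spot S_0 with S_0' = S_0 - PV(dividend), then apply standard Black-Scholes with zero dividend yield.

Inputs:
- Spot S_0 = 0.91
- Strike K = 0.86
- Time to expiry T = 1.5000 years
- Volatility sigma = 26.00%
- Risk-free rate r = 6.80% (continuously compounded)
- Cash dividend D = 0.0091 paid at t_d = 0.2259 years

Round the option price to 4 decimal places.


PV(D) = D * exp(-r * t_d) = 0.0091 * 0.98475618 = 0.00896128
S_0' = S_0 - PV(D) = 0.9100 - 0.00896128 = 0.90103872
d1 = (ln(S_0'/K) + (r + sigma^2/2)*T) / (sigma*sqrt(T)) = 0.62592578
d2 = d1 - sigma*sqrt(T) = 0.30749211
exp(-rT) = 0.90302955
N(-d1) = 0.26568181; N(-d2) = 0.37923441
P = K * exp(-rT) * N(-d2) - S_0' * N(-d1) = 0.8600 * 0.90302955 * 0.37923441 - 0.90103872 * 0.26568181 = 0.0551

Answer: Price = 0.0551


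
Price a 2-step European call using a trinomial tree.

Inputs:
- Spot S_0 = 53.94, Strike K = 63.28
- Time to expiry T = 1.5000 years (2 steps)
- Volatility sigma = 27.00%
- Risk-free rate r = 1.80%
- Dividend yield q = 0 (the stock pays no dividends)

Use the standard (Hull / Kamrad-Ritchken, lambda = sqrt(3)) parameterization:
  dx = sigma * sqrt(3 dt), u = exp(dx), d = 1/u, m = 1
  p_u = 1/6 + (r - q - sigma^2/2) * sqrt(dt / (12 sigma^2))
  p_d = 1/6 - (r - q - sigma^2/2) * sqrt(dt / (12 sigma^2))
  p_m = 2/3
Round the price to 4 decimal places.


Answer: Price = V(0,0) = 4.6778

Derivation:
dt = T/N = 0.750000; dx = sigma*sqrt(3*dt) = 0.405000
u = exp(dx) = 1.499303; d = 1/u = 0.666977
p_u = 0.149583, p_m = 0.666667, p_d = 0.183750
Discount per step: exp(-r*dt) = 0.986591
Stock lattice S(k, j) with j the centered position index:
  k=0: S(0,+0) = 53.9400
  k=1: S(1,-1) = 35.9767; S(1,+0) = 53.9400; S(1,+1) = 80.8724
  k=2: S(2,-2) = 23.9956; S(2,-1) = 35.9767; S(2,+0) = 53.9400; S(2,+1) = 80.8724; S(2,+2) = 121.2522
Terminal payoffs V(N, j) = max(S_T - K, 0):
  V(2,-2) = 0.000000; V(2,-1) = 0.000000; V(2,+0) = 0.000000; V(2,+1) = 17.592377; V(2,+2) = 57.972157
Backward induction: V(k, j) = exp(-r*dt) * [p_u * V(k+1, j+1) + p_m * V(k+1, j) + p_d * V(k+1, j-1)]
  V(1,-1) = exp(-r*dt) * [p_u*0.000000 + p_m*0.000000 + p_d*0.000000] = 0.000000
  V(1,+0) = exp(-r*dt) * [p_u*17.592377 + p_m*0.000000 + p_d*0.000000] = 2.596239
  V(1,+1) = exp(-r*dt) * [p_u*57.972157 + p_m*17.592377 + p_d*0.000000] = 20.126371
  V(0,+0) = exp(-r*dt) * [p_u*20.126371 + p_m*2.596239 + p_d*0.000000] = 4.677817


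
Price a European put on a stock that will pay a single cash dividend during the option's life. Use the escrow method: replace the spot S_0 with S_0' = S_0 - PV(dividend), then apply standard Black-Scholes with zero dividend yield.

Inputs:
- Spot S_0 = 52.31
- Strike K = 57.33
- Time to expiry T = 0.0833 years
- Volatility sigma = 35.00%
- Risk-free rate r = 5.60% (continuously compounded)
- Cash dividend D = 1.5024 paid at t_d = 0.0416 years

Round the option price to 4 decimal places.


Answer: Price = 6.5904

Derivation:
PV(D) = D * exp(-r * t_d) = 1.5024 * 0.99767311 = 1.49890408
S_0' = S_0 - PV(D) = 52.3100 - 1.49890408 = 50.81109592
d1 = (ln(S_0'/K) + (r + sigma^2/2)*T) / (sigma*sqrt(T)) = -1.09826435
d2 = d1 - sigma*sqrt(T) = -1.19928043
exp(-rT) = 0.99534606
N(-d1) = 0.86395546; N(-d2) = 0.88479054
P = K * exp(-rT) * N(-d2) - S_0' * N(-d1) = 57.3300 * 0.99534606 * 0.88479054 - 50.81109592 * 0.86395546 = 6.5904


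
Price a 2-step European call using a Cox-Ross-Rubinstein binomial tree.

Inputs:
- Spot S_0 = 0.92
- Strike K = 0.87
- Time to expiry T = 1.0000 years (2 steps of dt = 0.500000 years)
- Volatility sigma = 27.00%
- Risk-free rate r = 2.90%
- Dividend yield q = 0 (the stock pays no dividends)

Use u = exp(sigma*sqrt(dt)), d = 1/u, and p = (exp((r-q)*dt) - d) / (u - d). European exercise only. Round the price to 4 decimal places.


Answer: Price = V(0,0) = 0.1359

Derivation:
dt = T/N = 0.500000
u = exp(sigma*sqrt(dt)) = 1.210361; d = 1/u = 0.826200
p = (exp((r-q)*dt) - d) / (u - d) = 0.490434
Discount per step: exp(-r*dt) = 0.985605
Stock lattice S(k, i) with i counting down-moves:
  k=0: S(0,0) = 0.9200
  k=1: S(1,0) = 1.1135; S(1,1) = 0.7601
  k=2: S(2,0) = 1.3478; S(2,1) = 0.9200; S(2,2) = 0.6280
Terminal payoffs V(N, i) = max(S_T - K, 0):
  V(2,0) = 0.477776; V(2,1) = 0.050000; V(2,2) = 0.000000
Backward induction: V(k, i) = exp(-r*dt) * [p * V(k+1, i) + (1-p) * V(k+1, i+1)].
  V(1,0) = exp(-r*dt) * [p*0.477776 + (1-p)*0.050000] = 0.256056
  V(1,1) = exp(-r*dt) * [p*0.050000 + (1-p)*0.000000] = 0.024169
  V(0,0) = exp(-r*dt) * [p*0.256056 + (1-p)*0.024169] = 0.135909


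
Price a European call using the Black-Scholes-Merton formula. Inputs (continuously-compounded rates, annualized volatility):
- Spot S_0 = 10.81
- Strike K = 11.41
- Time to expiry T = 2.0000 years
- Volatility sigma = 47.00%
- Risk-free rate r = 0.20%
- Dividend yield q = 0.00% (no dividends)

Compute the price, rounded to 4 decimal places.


Answer: Price = 2.6174

Derivation:
d1 = (ln(S/K) + (r - q + 0.5*sigma^2) * T) / (sigma * sqrt(T)) = 0.25708818
d2 = d1 - sigma * sqrt(T) = -0.40759219
exp(-rT) = 0.99600799; exp(-qT) = 1.00000000
C = S_0 * exp(-qT) * N(d1) - K * exp(-rT) * N(d2)
N(d1) = 0.60144465; N(d2) = 0.34178655
C = 10.8100 * 1.00000000 * 0.60144465 - 11.4100 * 0.99600799 * 0.34178655 = 2.6174


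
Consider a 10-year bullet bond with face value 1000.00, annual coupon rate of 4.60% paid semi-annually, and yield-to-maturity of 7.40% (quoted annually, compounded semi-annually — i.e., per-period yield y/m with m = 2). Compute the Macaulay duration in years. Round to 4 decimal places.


Coupon per period c = face * coupon_rate / m = 23.000000
Periods per year m = 2; per-period yield y/m = 0.037000
Number of cashflows N = 20
Cashflows (t years, CF_t, discount factor 1/(1+y/m)^(m*t), PV):
  t = 0.5000: CF_t = 23.000000, DF = 0.964320, PV = 22.179364
  t = 1.0000: CF_t = 23.000000, DF = 0.929913, PV = 21.388007
  t = 1.5000: CF_t = 23.000000, DF = 0.896734, PV = 20.624886
  t = 2.0000: CF_t = 23.000000, DF = 0.864739, PV = 19.888994
  t = 2.5000: CF_t = 23.000000, DF = 0.833885, PV = 19.179357
  t = 3.0000: CF_t = 23.000000, DF = 0.804132, PV = 18.495041
  t = 3.5000: CF_t = 23.000000, DF = 0.775441, PV = 17.835141
  t = 4.0000: CF_t = 23.000000, DF = 0.747773, PV = 17.198786
  t = 4.5000: CF_t = 23.000000, DF = 0.721093, PV = 16.585136
  t = 5.0000: CF_t = 23.000000, DF = 0.695364, PV = 15.993381
  t = 5.5000: CF_t = 23.000000, DF = 0.670554, PV = 15.422739
  t = 6.0000: CF_t = 23.000000, DF = 0.646629, PV = 14.872458
  t = 6.5000: CF_t = 23.000000, DF = 0.623557, PV = 14.341811
  t = 7.0000: CF_t = 23.000000, DF = 0.601309, PV = 13.830098
  t = 7.5000: CF_t = 23.000000, DF = 0.579854, PV = 13.336642
  t = 8.0000: CF_t = 23.000000, DF = 0.559165, PV = 12.860793
  t = 8.5000: CF_t = 23.000000, DF = 0.539214, PV = 12.401921
  t = 9.0000: CF_t = 23.000000, DF = 0.519975, PV = 11.959423
  t = 9.5000: CF_t = 23.000000, DF = 0.501422, PV = 11.532712
  t = 10.0000: CF_t = 1023.000000, DF = 0.483532, PV = 494.652839
Price P = sum_t PV_t = 804.579529
Macaulay numerator sum_t t * PV_t:
  t * PV_t at t = 0.5000: 11.089682
  t * PV_t at t = 1.0000: 21.388007
  t * PV_t at t = 1.5000: 30.937330
  t * PV_t at t = 2.0000: 39.777987
  t * PV_t at t = 2.5000: 47.948394
  t * PV_t at t = 3.0000: 55.485123
  t * PV_t at t = 3.5000: 62.422993
  t * PV_t at t = 4.0000: 68.795143
  t * PV_t at t = 4.5000: 74.633111
  t * PV_t at t = 5.0000: 79.966903
  t * PV_t at t = 5.5000: 84.825066
  t * PV_t at t = 6.0000: 89.234750
  t * PV_t at t = 6.5000: 93.221773
  t * PV_t at t = 7.0000: 96.810684
  t * PV_t at t = 7.5000: 100.024814
  t * PV_t at t = 8.0000: 102.886341
  t * PV_t at t = 8.5000: 105.416333
  t * PV_t at t = 9.0000: 107.634806
  t * PV_t at t = 9.5000: 109.560769
  t * PV_t at t = 10.0000: 4946.528389
Macaulay duration D = (sum_t t * PV_t) / P = 6328.588395 / 804.579529 = 7.865709

Answer: Macaulay duration = 7.8657 years


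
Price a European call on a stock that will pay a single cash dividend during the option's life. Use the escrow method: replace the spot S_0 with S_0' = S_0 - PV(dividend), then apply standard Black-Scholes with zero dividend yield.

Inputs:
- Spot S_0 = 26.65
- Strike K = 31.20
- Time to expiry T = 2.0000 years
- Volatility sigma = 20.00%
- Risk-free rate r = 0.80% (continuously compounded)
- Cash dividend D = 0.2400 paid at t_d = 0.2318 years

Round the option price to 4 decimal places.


Answer: Price = 1.5056

Derivation:
PV(D) = D * exp(-r * t_d) = 0.2400 * 0.99814732 = 0.23955536
S_0' = S_0 - PV(D) = 26.6500 - 0.23955536 = 26.41044464
d1 = (ln(S_0'/K) + (r + sigma^2/2)*T) / (sigma*sqrt(T)) = -0.39123699
d2 = d1 - sigma*sqrt(T) = -0.67407971
exp(-rT) = 0.98412732
N(d1) = 0.34781103; N(d2) = 0.25013032
C = S_0' * N(d1) - K * exp(-rT) * N(d2) = 26.41044464 * 0.34781103 - 31.2000 * 0.98412732 * 0.25013032 = 1.5056


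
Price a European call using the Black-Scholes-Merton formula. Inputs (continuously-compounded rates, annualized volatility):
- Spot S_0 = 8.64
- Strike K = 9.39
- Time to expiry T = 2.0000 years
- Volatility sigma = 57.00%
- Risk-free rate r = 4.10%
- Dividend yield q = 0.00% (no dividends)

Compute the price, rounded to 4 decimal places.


d1 = (ln(S/K) + (r - q + 0.5*sigma^2) * T) / (sigma * sqrt(T)) = 0.40150924
d2 = d1 - sigma * sqrt(T) = -0.40459250
exp(-rT) = 0.92127196; exp(-qT) = 1.00000000
C = S_0 * exp(-qT) * N(d1) - K * exp(-rT) * N(d2)
N(d1) = 0.65597738; N(d2) = 0.34288854
C = 8.6400 * 1.00000000 * 0.65597738 - 9.3900 * 0.92127196 * 0.34288854 = 2.7014

Answer: Price = 2.7014


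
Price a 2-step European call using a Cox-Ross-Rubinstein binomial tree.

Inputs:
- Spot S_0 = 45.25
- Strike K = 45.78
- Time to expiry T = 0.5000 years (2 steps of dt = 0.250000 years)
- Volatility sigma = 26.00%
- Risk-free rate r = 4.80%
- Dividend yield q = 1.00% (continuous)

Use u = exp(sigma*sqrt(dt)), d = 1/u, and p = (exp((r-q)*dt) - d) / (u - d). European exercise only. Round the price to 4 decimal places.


Answer: Price = V(0,0) = 3.2026

Derivation:
dt = T/N = 0.250000
u = exp(sigma*sqrt(dt)) = 1.138828; d = 1/u = 0.878095
p = (exp((r-q)*dt) - d) / (u - d) = 0.504155
Discount per step: exp(-r*dt) = 0.988072
Stock lattice S(k, i) with i counting down-moves:
  k=0: S(0,0) = 45.2500
  k=1: S(1,0) = 51.5320; S(1,1) = 39.7338
  k=2: S(2,0) = 58.6861; S(2,1) = 45.2500; S(2,2) = 34.8901
Terminal payoffs V(N, i) = max(S_T - K, 0):
  V(2,0) = 12.906086; V(2,1) = 0.000000; V(2,2) = 0.000000
Backward induction: V(k, i) = exp(-r*dt) * [p * V(k+1, i) + (1-p) * V(k+1, i+1)].
  V(1,0) = exp(-r*dt) * [p*12.906086 + (1-p)*0.000000] = 6.429055
  V(1,1) = exp(-r*dt) * [p*0.000000 + (1-p)*0.000000] = 0.000000
  V(0,0) = exp(-r*dt) * [p*6.429055 + (1-p)*0.000000] = 3.202578


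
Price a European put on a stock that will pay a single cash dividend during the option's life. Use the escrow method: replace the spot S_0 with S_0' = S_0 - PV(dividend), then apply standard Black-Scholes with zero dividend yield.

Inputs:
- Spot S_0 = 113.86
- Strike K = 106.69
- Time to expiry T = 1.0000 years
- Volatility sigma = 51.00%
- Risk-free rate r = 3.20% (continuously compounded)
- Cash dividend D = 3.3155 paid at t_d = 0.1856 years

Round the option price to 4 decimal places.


Answer: Price = 18.0939

Derivation:
PV(D) = D * exp(-r * t_d) = 3.3155 * 0.99407840 = 3.29586694
S_0' = S_0 - PV(D) = 113.8600 - 3.29586694 = 110.56413306
d1 = (ln(S_0'/K) + (r + sigma^2/2)*T) / (sigma*sqrt(T)) = 0.38768296
d2 = d1 - sigma*sqrt(T) = -0.12231704
exp(-rT) = 0.96850658
N(-d1) = 0.34912533; N(-d2) = 0.54867603
P = K * exp(-rT) * N(-d2) - S_0' * N(-d1) = 106.6900 * 0.96850658 * 0.54867603 - 110.56413306 * 0.34912533 = 18.0939


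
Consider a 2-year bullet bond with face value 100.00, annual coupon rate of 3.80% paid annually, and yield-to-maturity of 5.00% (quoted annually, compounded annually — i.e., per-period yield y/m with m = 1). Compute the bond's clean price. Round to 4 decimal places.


Answer: Price = 97.7687

Derivation:
Coupon per period c = face * coupon_rate / m = 3.800000
Periods per year m = 1; per-period yield y/m = 0.050000
Number of cashflows N = 2
Cashflows (t years, CF_t, discount factor 1/(1+y/m)^(m*t), PV):
  t = 1.0000: CF_t = 3.800000, DF = 0.952381, PV = 3.619048
  t = 2.0000: CF_t = 103.800000, DF = 0.907029, PV = 94.149660
Price P = sum_t PV_t = 97.768707


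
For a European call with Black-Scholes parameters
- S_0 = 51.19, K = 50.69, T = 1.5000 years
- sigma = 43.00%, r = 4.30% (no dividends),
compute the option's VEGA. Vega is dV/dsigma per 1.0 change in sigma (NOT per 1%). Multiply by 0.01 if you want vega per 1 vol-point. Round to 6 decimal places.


Answer: Vega = 23.047454

Derivation:
d1 = 0.4044326842; d2 = -0.1222076105
phi(d1) = 0.3676141372; exp(-qT) = 1.0000000000; exp(-rT) = 0.9375361143
Vega = S * exp(-qT) * phi(d1) * sqrt(T) = 51.1900 * 1.0000000000 * 0.3676141372 * 1.2247448714 = 23.047454


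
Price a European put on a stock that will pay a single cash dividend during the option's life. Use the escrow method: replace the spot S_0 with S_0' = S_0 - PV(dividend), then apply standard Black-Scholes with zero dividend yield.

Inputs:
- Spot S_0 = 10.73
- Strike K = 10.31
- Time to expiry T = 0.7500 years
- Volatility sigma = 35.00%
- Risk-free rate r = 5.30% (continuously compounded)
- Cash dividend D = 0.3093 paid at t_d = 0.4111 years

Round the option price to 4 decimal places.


Answer: Price = 0.9825

Derivation:
PV(D) = D * exp(-r * t_d) = 0.3093 * 0.97844735 = 0.30263377
S_0' = S_0 - PV(D) = 10.7300 - 0.30263377 = 10.42736623
d1 = (ln(S_0'/K) + (r + sigma^2/2)*T) / (sigma*sqrt(T)) = 0.32003984
d2 = d1 - sigma*sqrt(T) = 0.01693095
exp(-rT) = 0.96102967
N(-d1) = 0.37446907; N(-d2) = 0.49324585
P = K * exp(-rT) * N(-d2) - S_0' * N(-d1) = 10.3100 * 0.96102967 * 0.49324585 - 10.42736623 * 0.37446907 = 0.9825


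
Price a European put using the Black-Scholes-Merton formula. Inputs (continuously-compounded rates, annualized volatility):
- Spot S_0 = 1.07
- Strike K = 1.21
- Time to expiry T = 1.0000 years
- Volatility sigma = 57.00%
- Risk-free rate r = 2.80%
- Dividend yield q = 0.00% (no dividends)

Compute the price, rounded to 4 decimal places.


d1 = (ln(S/K) + (r - q + 0.5*sigma^2) * T) / (sigma * sqrt(T)) = 0.11840051
d2 = d1 - sigma * sqrt(T) = -0.45159949
exp(-rT) = 0.97238837; exp(-qT) = 1.00000000
P = K * exp(-rT) * N(-d2) - S_0 * exp(-qT) * N(-d1)
N(-d1) = 0.45287516; N(-d2) = 0.67422123
P = 1.2100 * 0.97238837 * 0.67422123 - 1.0700 * 1.00000000 * 0.45287516 = 0.3087

Answer: Price = 0.3087


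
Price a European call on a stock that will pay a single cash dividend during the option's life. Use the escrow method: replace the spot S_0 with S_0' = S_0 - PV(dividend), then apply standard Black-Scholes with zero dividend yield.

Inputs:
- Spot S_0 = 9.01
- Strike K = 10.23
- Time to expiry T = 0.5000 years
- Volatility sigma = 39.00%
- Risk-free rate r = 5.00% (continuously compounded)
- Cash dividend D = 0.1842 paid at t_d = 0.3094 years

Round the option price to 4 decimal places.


Answer: Price = 0.5559

Derivation:
PV(D) = D * exp(-r * t_d) = 0.1842 * 0.98464905 = 0.18137235
S_0' = S_0 - PV(D) = 9.0100 - 0.18137235 = 8.82862765
d1 = (ln(S_0'/K) + (r + sigma^2/2)*T) / (sigma*sqrt(T)) = -0.30568769
d2 = d1 - sigma*sqrt(T) = -0.58145933
exp(-rT) = 0.97530991
N(d1) = 0.37992122; N(d2) = 0.28046546
C = S_0' * N(d1) - K * exp(-rT) * N(d2) = 8.82862765 * 0.37992122 - 10.2300 * 0.97530991 * 0.28046546 = 0.5559


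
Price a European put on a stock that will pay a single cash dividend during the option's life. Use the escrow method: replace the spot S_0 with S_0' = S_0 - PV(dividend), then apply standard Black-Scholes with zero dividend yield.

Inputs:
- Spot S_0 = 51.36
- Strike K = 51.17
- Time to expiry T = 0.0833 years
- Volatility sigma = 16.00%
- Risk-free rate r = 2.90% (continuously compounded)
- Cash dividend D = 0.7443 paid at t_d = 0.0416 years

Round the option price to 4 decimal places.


Answer: Price = 1.1670

Derivation:
PV(D) = D * exp(-r * t_d) = 0.7443 * 0.99879433 = 0.74340262
S_0' = S_0 - PV(D) = 51.3600 - 0.74340262 = 50.61659738
d1 = (ln(S_0'/K) + (r + sigma^2/2)*T) / (sigma*sqrt(T)) = -0.16007240
d2 = d1 - sigma*sqrt(T) = -0.20625119
exp(-rT) = 0.99758722
N(-d1) = 0.56358798; N(-d2) = 0.58170265
P = K * exp(-rT) * N(-d2) - S_0' * N(-d1) = 51.1700 * 0.99758722 * 0.58170265 - 50.61659738 * 0.56358798 = 1.1670


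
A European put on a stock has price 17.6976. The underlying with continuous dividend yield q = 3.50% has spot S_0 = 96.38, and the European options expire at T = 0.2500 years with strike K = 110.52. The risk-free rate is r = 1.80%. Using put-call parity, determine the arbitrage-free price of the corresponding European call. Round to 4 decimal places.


Put-call parity: C - P = S_0 * exp(-qT) - K * exp(-rT).
S_0 * exp(-qT) = 96.3800 * 0.99128817 = 95.54035381
K * exp(-rT) = 110.5200 * 0.99551011 = 110.02377734
C = P + S*exp(-qT) - K*exp(-rT)
C = 17.6976 + 95.54035381 - 110.02377734 = 3.2142

Answer: Call price = 3.2142


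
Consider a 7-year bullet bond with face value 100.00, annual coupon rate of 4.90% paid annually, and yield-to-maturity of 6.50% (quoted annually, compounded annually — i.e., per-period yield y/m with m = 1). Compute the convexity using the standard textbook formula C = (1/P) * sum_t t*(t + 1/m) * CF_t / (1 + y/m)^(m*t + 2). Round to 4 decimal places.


Answer: Convexity = 40.4808

Derivation:
Coupon per period c = face * coupon_rate / m = 4.900000
Periods per year m = 1; per-period yield y/m = 0.065000
Number of cashflows N = 7
Cashflows (t years, CF_t, discount factor 1/(1+y/m)^(m*t), PV):
  t = 1.0000: CF_t = 4.900000, DF = 0.938967, PV = 4.600939
  t = 2.0000: CF_t = 4.900000, DF = 0.881659, PV = 4.320130
  t = 3.0000: CF_t = 4.900000, DF = 0.827849, PV = 4.056461
  t = 4.0000: CF_t = 4.900000, DF = 0.777323, PV = 3.808883
  t = 5.0000: CF_t = 4.900000, DF = 0.729881, PV = 3.576416
  t = 6.0000: CF_t = 4.900000, DF = 0.685334, PV = 3.358137
  t = 7.0000: CF_t = 104.900000, DF = 0.643506, PV = 67.503802
Price P = sum_t PV_t = 91.224768
Convexity numerator sum_t t*(t + 1/m) * CF_t / (1+y/m)^(m*t + 2):
  t = 1.0000: term = 8.112921
  t = 2.0000: term = 22.853299
  t = 3.0000: term = 42.916993
  t = 4.0000: term = 67.162744
  t = 5.0000: term = 94.595414
  t = 6.0000: term = 124.350778
  t = 7.0000: term = 3332.859802
Convexity = (1/P) * sum = 3692.851950 / 91.224768 = 40.480804


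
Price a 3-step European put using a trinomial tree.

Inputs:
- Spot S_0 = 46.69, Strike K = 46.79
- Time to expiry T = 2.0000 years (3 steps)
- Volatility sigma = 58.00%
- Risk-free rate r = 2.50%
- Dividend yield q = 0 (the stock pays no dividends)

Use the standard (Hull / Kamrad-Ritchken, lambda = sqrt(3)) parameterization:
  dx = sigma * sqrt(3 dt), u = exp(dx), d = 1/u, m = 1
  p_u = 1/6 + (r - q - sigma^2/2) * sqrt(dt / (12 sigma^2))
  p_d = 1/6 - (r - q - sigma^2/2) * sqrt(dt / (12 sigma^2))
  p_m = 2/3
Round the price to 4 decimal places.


Answer: Price = V(0,0) = 12.0220

Derivation:
dt = T/N = 0.666667; dx = sigma*sqrt(3*dt) = 0.820244
u = exp(dx) = 2.271054; d = 1/u = 0.440324
p_u = 0.108473, p_m = 0.666667, p_d = 0.224861
Discount per step: exp(-r*dt) = 0.983471
Stock lattice S(k, j) with j the centered position index:
  k=0: S(0,+0) = 46.6900
  k=1: S(1,-1) = 20.5587; S(1,+0) = 46.6900; S(1,+1) = 106.0355
  k=2: S(2,-2) = 9.0525; S(2,-1) = 20.5587; S(2,+0) = 46.6900; S(2,+1) = 106.0355; S(2,+2) = 240.8123
  k=3: S(3,-3) = 3.9860; S(3,-2) = 9.0525; S(3,-1) = 20.5587; S(3,+0) = 46.6900; S(3,+1) = 106.0355; S(3,+2) = 240.8123; S(3,+3) = 546.8976
Terminal payoffs V(N, j) = max(K - S_T, 0):
  V(3,-3) = 42.803959; V(3,-2) = 37.737488; V(3,-1) = 26.231260; V(3,+0) = 0.100000; V(3,+1) = 0.000000; V(3,+2) = 0.000000; V(3,+3) = 0.000000
Backward induction: V(k, j) = exp(-r*dt) * [p_u * V(k+1, j+1) + p_m * V(k+1, j) + p_d * V(k+1, j-1)]
  V(2,-2) = exp(-r*dt) * [p_u*26.231260 + p_m*37.737488 + p_d*42.803959] = 37.006682
  V(2,-1) = exp(-r*dt) * [p_u*0.100000 + p_m*26.231260 + p_d*37.737488] = 25.554555
  V(2,+0) = exp(-r*dt) * [p_u*0.000000 + p_m*0.100000 + p_d*26.231260] = 5.866454
  V(2,+1) = exp(-r*dt) * [p_u*0.000000 + p_m*0.000000 + p_d*0.100000] = 0.022114
  V(2,+2) = exp(-r*dt) * [p_u*0.000000 + p_m*0.000000 + p_d*0.000000] = 0.000000
  V(1,-1) = exp(-r*dt) * [p_u*5.866454 + p_m*25.554555 + p_d*37.006682] = 25.564425
  V(1,+0) = exp(-r*dt) * [p_u*0.022114 + p_m*5.866454 + p_d*25.554555] = 9.499925
  V(1,+1) = exp(-r*dt) * [p_u*0.000000 + p_m*0.022114 + p_d*5.866454] = 1.311831
  V(0,+0) = exp(-r*dt) * [p_u*1.311831 + p_m*9.499925 + p_d*25.564425] = 12.021972


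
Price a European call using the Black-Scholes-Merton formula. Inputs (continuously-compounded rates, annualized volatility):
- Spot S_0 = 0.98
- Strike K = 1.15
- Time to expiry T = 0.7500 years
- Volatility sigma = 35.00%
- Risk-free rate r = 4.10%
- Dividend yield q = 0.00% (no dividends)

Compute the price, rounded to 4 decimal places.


d1 = (ln(S/K) + (r - q + 0.5*sigma^2) * T) / (sigma * sqrt(T)) = -0.27474334
d2 = d1 - sigma * sqrt(T) = -0.57785223
exp(-rT) = 0.96971797; exp(-qT) = 1.00000000
C = S_0 * exp(-qT) * N(d1) - K * exp(-rT) * N(d2)
N(d1) = 0.39175672; N(d2) = 0.28168194
C = 0.9800 * 1.00000000 * 0.39175672 - 1.1500 * 0.96971797 * 0.28168194 = 0.0698

Answer: Price = 0.0698


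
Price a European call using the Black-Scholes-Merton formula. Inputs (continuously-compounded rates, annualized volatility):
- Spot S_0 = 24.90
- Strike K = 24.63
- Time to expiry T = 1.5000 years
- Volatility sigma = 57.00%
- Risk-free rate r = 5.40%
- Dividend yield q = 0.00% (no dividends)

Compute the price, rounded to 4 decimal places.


Answer: Price = 7.6452

Derivation:
d1 = (ln(S/K) + (r - q + 0.5*sigma^2) * T) / (sigma * sqrt(T)) = 0.48069817
d2 = d1 - sigma * sqrt(T) = -0.21740641
exp(-rT) = 0.92219369; exp(-qT) = 1.00000000
C = S_0 * exp(-qT) * N(d1) - K * exp(-rT) * N(d2)
N(d1) = 0.68463448; N(d2) = 0.41394582
C = 24.9000 * 1.00000000 * 0.68463448 - 24.6300 * 0.92219369 * 0.41394582 = 7.6452


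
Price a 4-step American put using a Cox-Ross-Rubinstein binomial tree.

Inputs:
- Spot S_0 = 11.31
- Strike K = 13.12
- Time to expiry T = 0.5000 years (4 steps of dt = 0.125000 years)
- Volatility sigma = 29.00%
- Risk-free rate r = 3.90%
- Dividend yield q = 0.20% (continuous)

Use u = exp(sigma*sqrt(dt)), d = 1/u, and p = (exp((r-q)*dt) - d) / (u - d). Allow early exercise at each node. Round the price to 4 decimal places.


Answer: Price = V(0,0) = 2.0406

Derivation:
dt = T/N = 0.125000
u = exp(sigma*sqrt(dt)) = 1.107971; d = 1/u = 0.902551
p = (exp((r-q)*dt) - d) / (u - d) = 0.496957
Discount per step: exp(-r*dt) = 0.995137
Stock lattice S(k, i) with i counting down-moves:
  k=0: S(0,0) = 11.3100
  k=1: S(1,0) = 12.5312; S(1,1) = 10.2078
  k=2: S(2,0) = 13.8842; S(2,1) = 11.3100; S(2,2) = 9.2131
  k=3: S(3,0) = 15.3832; S(3,1) = 12.5312; S(3,2) = 10.2078; S(3,3) = 8.3153
  k=4: S(4,0) = 17.0442; S(4,1) = 13.8842; S(4,2) = 11.3100; S(4,3) = 9.2131; S(4,4) = 7.5050
Terminal payoffs V(N, i) = max(K - S_T, 0):
  V(4,0) = 0.000000; V(4,1) = 0.000000; V(4,2) = 1.810000; V(4,3) = 3.906901; V(4,4) = 5.615031
Backward induction: V(k, i) = exp(-r*dt) * [p * V(k+1, i) + (1-p) * V(k+1, i+1)]; then take max(V_cont, immediate exercise) for American.
  V(3,0) = exp(-r*dt) * [p*0.000000 + (1-p)*0.000000] = 0.000000; exercise = 0.000000; V(3,0) = max -> 0.000000
  V(3,1) = exp(-r*dt) * [p*0.000000 + (1-p)*1.810000] = 0.906080; exercise = 0.588847; V(3,1) = max -> 0.906080
  V(3,2) = exp(-r*dt) * [p*1.810000 + (1-p)*3.906901] = 2.850900; exercise = 2.912152; V(3,2) = max -> 2.912152
  V(3,3) = exp(-r*dt) * [p*3.906901 + (1-p)*5.615031] = 4.742985; exercise = 4.804711; V(3,3) = max -> 4.804711
  V(2,0) = exp(-r*dt) * [p*0.000000 + (1-p)*0.906080] = 0.453581; exercise = 0.000000; V(2,0) = max -> 0.453581
  V(2,1) = exp(-r*dt) * [p*0.906080 + (1-p)*2.912152] = 1.905907; exercise = 1.810000; V(2,1) = max -> 1.905907
  V(2,2) = exp(-r*dt) * [p*2.912152 + (1-p)*4.804711] = 3.845399; exercise = 3.906901; V(2,2) = max -> 3.906901
  V(1,0) = exp(-r*dt) * [p*0.453581 + (1-p)*1.905907] = 1.178405; exercise = 0.588847; V(1,0) = max -> 1.178405
  V(1,1) = exp(-r*dt) * [p*1.905907 + (1-p)*3.906901] = 2.898330; exercise = 2.912152; V(1,1) = max -> 2.912152
  V(0,0) = exp(-r*dt) * [p*1.178405 + (1-p)*2.912152] = 2.040583; exercise = 1.810000; V(0,0) = max -> 2.040583


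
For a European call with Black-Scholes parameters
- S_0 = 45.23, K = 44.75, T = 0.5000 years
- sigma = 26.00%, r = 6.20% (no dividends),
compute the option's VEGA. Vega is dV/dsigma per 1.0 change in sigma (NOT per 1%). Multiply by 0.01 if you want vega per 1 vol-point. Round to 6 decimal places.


d1 = 0.3185741169; d2 = 0.1347263538
phi(d1) = 0.3792031252; exp(-qT) = 1.0000000000; exp(-rT) = 0.9694755731
Vega = S * exp(-qT) * phi(d1) * sqrt(T) = 45.2300 * 1.0000000000 * 0.3792031252 * 0.7071067812 = 12.127841

Answer: Vega = 12.127841


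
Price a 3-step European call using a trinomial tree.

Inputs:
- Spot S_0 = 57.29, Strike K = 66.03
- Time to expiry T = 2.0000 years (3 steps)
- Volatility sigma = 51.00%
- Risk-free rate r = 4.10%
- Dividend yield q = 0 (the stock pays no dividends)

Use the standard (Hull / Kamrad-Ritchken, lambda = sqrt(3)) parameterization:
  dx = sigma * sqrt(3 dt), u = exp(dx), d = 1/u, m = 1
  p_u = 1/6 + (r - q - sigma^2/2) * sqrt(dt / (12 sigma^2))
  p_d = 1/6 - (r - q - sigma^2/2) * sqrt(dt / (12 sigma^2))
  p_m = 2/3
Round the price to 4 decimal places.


dt = T/N = 0.666667; dx = sigma*sqrt(3*dt) = 0.721249
u = exp(dx) = 2.057001; d = 1/u = 0.486145
p_u = 0.125511, p_m = 0.666667, p_d = 0.207822
Discount per step: exp(-r*dt) = 0.973037
Stock lattice S(k, j) with j the centered position index:
  k=0: S(0,+0) = 57.2900
  k=1: S(1,-1) = 27.8512; S(1,+0) = 57.2900; S(1,+1) = 117.8456
  k=2: S(2,-2) = 13.5397; S(2,-1) = 27.8512; S(2,+0) = 57.2900; S(2,+1) = 117.8456; S(2,+2) = 242.4084
  k=3: S(3,-3) = 6.5823; S(3,-2) = 13.5397; S(3,-1) = 27.8512; S(3,+0) = 57.2900; S(3,+1) = 117.8456; S(3,+2) = 242.4084; S(3,+3) = 498.6342
Terminal payoffs V(N, j) = max(S_T - K, 0):
  V(3,-3) = 0.000000; V(3,-2) = 0.000000; V(3,-1) = 0.000000; V(3,+0) = 0.000000; V(3,+1) = 51.815566; V(3,+2) = 176.378404; V(3,+3) = 432.604239
Backward induction: V(k, j) = exp(-r*dt) * [p_u * V(k+1, j+1) + p_m * V(k+1, j) + p_d * V(k+1, j-1)]
  V(2,-2) = exp(-r*dt) * [p_u*0.000000 + p_m*0.000000 + p_d*0.000000] = 0.000000
  V(2,-1) = exp(-r*dt) * [p_u*0.000000 + p_m*0.000000 + p_d*0.000000] = 0.000000
  V(2,+0) = exp(-r*dt) * [p_u*51.815566 + p_m*0.000000 + p_d*0.000000] = 6.328081
  V(2,+1) = exp(-r*dt) * [p_u*176.378404 + p_m*51.815566 + p_d*0.000000] = 55.152873
  V(2,+2) = exp(-r*dt) * [p_u*432.604239 + p_m*176.378404 + p_d*51.815566] = 177.725863
  V(1,-1) = exp(-r*dt) * [p_u*6.328081 + p_m*0.000000 + p_d*0.000000] = 0.772830
  V(1,+0) = exp(-r*dt) * [p_u*55.152873 + p_m*6.328081 + p_d*0.000000] = 10.840627
  V(1,+1) = exp(-r*dt) * [p_u*177.725863 + p_m*55.152873 + p_d*6.328081] = 58.761971
  V(0,+0) = exp(-r*dt) * [p_u*58.761971 + p_m*10.840627 + p_d*0.772830] = 14.364925

Answer: Price = V(0,0) = 14.3649


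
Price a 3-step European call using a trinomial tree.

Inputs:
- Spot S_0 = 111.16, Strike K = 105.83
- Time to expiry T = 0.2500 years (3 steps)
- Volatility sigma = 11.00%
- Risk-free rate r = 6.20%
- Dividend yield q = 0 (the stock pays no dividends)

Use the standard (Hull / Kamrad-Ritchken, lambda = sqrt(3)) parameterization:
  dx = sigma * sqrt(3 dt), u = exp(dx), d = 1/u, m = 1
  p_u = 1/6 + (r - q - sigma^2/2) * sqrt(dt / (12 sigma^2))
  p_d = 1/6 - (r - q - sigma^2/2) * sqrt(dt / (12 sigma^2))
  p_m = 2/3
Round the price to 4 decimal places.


dt = T/N = 0.083333; dx = sigma*sqrt(3*dt) = 0.055000
u = exp(dx) = 1.056541; d = 1/u = 0.946485
p_u = 0.209053, p_m = 0.666667, p_d = 0.124280
Discount per step: exp(-r*dt) = 0.994847
Stock lattice S(k, j) with j the centered position index:
  k=0: S(0,+0) = 111.1600
  k=1: S(1,-1) = 105.2113; S(1,+0) = 111.1600; S(1,+1) = 117.4451
  k=2: S(2,-2) = 99.5809; S(2,-1) = 105.2113; S(2,+0) = 111.1600; S(2,+1) = 117.4451; S(2,+2) = 124.0855
  k=3: S(3,-3) = 94.2519; S(3,-2) = 99.5809; S(3,-1) = 105.2113; S(3,+0) = 111.1600; S(3,+1) = 117.4451; S(3,+2) = 124.0855; S(3,+3) = 131.1013
Terminal payoffs V(N, j) = max(S_T - K, 0):
  V(3,-3) = 0.000000; V(3,-2) = 0.000000; V(3,-1) = 0.000000; V(3,+0) = 5.330000; V(3,+1) = 11.615055; V(3,+2) = 18.255470; V(3,+3) = 25.271339
Backward induction: V(k, j) = exp(-r*dt) * [p_u * V(k+1, j+1) + p_m * V(k+1, j) + p_d * V(k+1, j-1)]
  V(2,-2) = exp(-r*dt) * [p_u*0.000000 + p_m*0.000000 + p_d*0.000000] = 0.000000
  V(2,-1) = exp(-r*dt) * [p_u*5.330000 + p_m*0.000000 + p_d*0.000000] = 1.108511
  V(2,+0) = exp(-r*dt) * [p_u*11.615055 + p_m*5.330000 + p_d*0.000000] = 5.950671
  V(2,+1) = exp(-r*dt) * [p_u*18.255470 + p_m*11.615055 + p_d*5.330000] = 12.159160
  V(2,+2) = exp(-r*dt) * [p_u*25.271339 + p_m*18.255470 + p_d*11.615055] = 18.799504
  V(1,-1) = exp(-r*dt) * [p_u*5.950671 + p_m*1.108511 + p_d*0.000000] = 1.972794
  V(1,+0) = exp(-r*dt) * [p_u*12.159160 + p_m*5.950671 + p_d*1.108511] = 6.612536
  V(1,+1) = exp(-r*dt) * [p_u*18.799504 + p_m*12.159160 + p_d*5.950671] = 12.709914
  V(0,+0) = exp(-r*dt) * [p_u*12.709914 + p_m*6.612536 + p_d*1.972794] = 7.272909

Answer: Price = V(0,0) = 7.2729


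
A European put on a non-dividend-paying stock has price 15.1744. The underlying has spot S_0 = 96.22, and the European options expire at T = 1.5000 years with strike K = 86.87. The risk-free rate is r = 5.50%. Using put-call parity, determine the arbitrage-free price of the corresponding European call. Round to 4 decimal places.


Put-call parity: C - P = S_0 * exp(-qT) - K * exp(-rT).
S_0 * exp(-qT) = 96.2200 * 1.00000000 = 96.22000000
K * exp(-rT) = 86.8700 * 0.92081144 = 79.99088961
C = P + S*exp(-qT) - K*exp(-rT)
C = 15.1744 + 96.22000000 - 79.99088961 = 31.4035

Answer: Call price = 31.4035


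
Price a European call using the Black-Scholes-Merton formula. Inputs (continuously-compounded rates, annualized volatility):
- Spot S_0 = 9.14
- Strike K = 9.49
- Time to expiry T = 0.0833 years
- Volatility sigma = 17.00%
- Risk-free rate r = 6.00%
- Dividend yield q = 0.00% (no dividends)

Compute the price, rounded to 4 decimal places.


Answer: Price = 0.0692

Derivation:
d1 = (ln(S/K) + (r - q + 0.5*sigma^2) * T) / (sigma * sqrt(T)) = -0.63948985
d2 = d1 - sigma * sqrt(T) = -0.68855481
exp(-rT) = 0.99501447; exp(-qT) = 1.00000000
C = S_0 * exp(-qT) * N(d1) - K * exp(-rT) * N(d2)
N(d1) = 0.26125216; N(d2) = 0.24555173
C = 9.1400 * 1.00000000 * 0.26125216 - 9.4900 * 0.99501447 * 0.24555173 = 0.0692


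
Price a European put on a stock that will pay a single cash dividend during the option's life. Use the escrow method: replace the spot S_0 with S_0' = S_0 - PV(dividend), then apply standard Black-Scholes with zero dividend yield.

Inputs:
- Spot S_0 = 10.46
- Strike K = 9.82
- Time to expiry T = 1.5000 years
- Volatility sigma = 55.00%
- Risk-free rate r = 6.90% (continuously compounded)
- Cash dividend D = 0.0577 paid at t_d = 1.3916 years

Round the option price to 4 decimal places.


PV(D) = D * exp(-r * t_d) = 0.0577 * 0.90844548 = 0.05241730
S_0' = S_0 - PV(D) = 10.4600 - 0.05241730 = 10.40758270
d1 = (ln(S_0'/K) + (r + sigma^2/2)*T) / (sigma*sqrt(T)) = 0.57672646
d2 = d1 - sigma*sqrt(T) = -0.09688322
exp(-rT) = 0.90167602
N(-d1) = 0.28206213; N(-d2) = 0.53859043
P = K * exp(-rT) * N(-d2) - S_0' * N(-d1) = 9.8200 * 0.90167602 * 0.53859043 - 10.40758270 * 0.28206213 = 1.8333

Answer: Price = 1.8333


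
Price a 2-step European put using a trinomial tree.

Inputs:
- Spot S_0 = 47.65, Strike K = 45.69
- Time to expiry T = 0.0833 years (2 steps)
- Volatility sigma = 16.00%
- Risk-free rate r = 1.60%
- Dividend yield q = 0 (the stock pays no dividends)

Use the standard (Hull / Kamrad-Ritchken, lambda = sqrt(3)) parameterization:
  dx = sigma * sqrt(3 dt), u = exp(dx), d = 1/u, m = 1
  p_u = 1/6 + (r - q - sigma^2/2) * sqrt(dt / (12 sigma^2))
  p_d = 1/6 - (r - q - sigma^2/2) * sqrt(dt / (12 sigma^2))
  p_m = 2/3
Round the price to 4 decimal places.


dt = T/N = 0.041650; dx = sigma*sqrt(3*dt) = 0.056557
u = exp(dx) = 1.058187; d = 1/u = 0.945012
p_u = 0.167845, p_m = 0.666667, p_d = 0.165488
Discount per step: exp(-r*dt) = 0.999334
Stock lattice S(k, j) with j the centered position index:
  k=0: S(0,+0) = 47.6500
  k=1: S(1,-1) = 45.0298; S(1,+0) = 47.6500; S(1,+1) = 50.4226
  k=2: S(2,-2) = 42.5538; S(2,-1) = 45.0298; S(2,+0) = 47.6500; S(2,+1) = 50.4226; S(2,+2) = 53.3566
Terminal payoffs V(N, j) = max(K - S_T, 0):
  V(2,-2) = 3.136242; V(2,-1) = 0.660159; V(2,+0) = 0.000000; V(2,+1) = 0.000000; V(2,+2) = 0.000000
Backward induction: V(k, j) = exp(-r*dt) * [p_u * V(k+1, j+1) + p_m * V(k+1, j) + p_d * V(k+1, j-1)]
  V(1,-1) = exp(-r*dt) * [p_u*0.000000 + p_m*0.660159 + p_d*3.136242] = 0.958479
  V(1,+0) = exp(-r*dt) * [p_u*0.000000 + p_m*0.000000 + p_d*0.660159] = 0.109176
  V(1,+1) = exp(-r*dt) * [p_u*0.000000 + p_m*0.000000 + p_d*0.000000] = 0.000000
  V(0,+0) = exp(-r*dt) * [p_u*0.000000 + p_m*0.109176 + p_d*0.958479] = 0.231247

Answer: Price = V(0,0) = 0.2312


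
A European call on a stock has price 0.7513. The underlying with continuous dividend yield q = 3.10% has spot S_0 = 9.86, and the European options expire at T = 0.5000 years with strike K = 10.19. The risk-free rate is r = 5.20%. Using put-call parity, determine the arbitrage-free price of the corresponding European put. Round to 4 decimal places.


Answer: Put price = 0.9714

Derivation:
Put-call parity: C - P = S_0 * exp(-qT) - K * exp(-rT).
S_0 * exp(-qT) = 9.8600 * 0.98461951 = 9.70834834
K * exp(-rT) = 10.1900 * 0.97433509 = 9.92847456
P = C - S*exp(-qT) + K*exp(-rT)
P = 0.7513 - 9.70834834 + 9.92847456 = 0.9714


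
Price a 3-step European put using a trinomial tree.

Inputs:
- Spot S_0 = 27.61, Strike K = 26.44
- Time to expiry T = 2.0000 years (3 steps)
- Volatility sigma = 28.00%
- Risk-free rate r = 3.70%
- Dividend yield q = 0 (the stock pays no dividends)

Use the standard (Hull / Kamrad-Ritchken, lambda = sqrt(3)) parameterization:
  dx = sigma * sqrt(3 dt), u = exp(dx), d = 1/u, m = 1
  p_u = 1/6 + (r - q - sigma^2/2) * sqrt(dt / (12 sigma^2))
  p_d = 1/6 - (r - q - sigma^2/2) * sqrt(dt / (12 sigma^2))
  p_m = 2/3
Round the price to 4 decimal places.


Answer: Price = V(0,0) = 2.5572

Derivation:
dt = T/N = 0.666667; dx = sigma*sqrt(3*dt) = 0.395980
u = exp(dx) = 1.485839; d = 1/u = 0.673020
p_u = 0.164815, p_m = 0.666667, p_d = 0.168519
Discount per step: exp(-r*dt) = 0.975635
Stock lattice S(k, j) with j the centered position index:
  k=0: S(0,+0) = 27.6100
  k=1: S(1,-1) = 18.5821; S(1,+0) = 27.6100; S(1,+1) = 41.0240
  k=2: S(2,-2) = 12.5061; S(2,-1) = 18.5821; S(2,+0) = 27.6100; S(2,+1) = 41.0240; S(2,+2) = 60.9551
  k=3: S(3,-3) = 8.4169; S(3,-2) = 12.5061; S(3,-1) = 18.5821; S(3,+0) = 27.6100; S(3,+1) = 41.0240; S(3,+2) = 60.9551; S(3,+3) = 90.5695
Terminal payoffs V(N, j) = max(K - S_T, 0):
  V(3,-3) = 18.023125; V(3,-2) = 13.933876; V(3,-1) = 7.857910; V(3,+0) = 0.000000; V(3,+1) = 0.000000; V(3,+2) = 0.000000; V(3,+3) = 0.000000
Backward induction: V(k, j) = exp(-r*dt) * [p_u * V(k+1, j+1) + p_m * V(k+1, j) + p_d * V(k+1, j-1)]
  V(2,-2) = exp(-r*dt) * [p_u*7.857910 + p_m*13.933876 + p_d*18.023125] = 13.289693
  V(2,-1) = exp(-r*dt) * [p_u*0.000000 + p_m*7.857910 + p_d*13.933876] = 7.401874
  V(2,+0) = exp(-r*dt) * [p_u*0.000000 + p_m*0.000000 + p_d*7.857910] = 1.291940
  V(2,+1) = exp(-r*dt) * [p_u*0.000000 + p_m*0.000000 + p_d*0.000000] = 0.000000
  V(2,+2) = exp(-r*dt) * [p_u*0.000000 + p_m*0.000000 + p_d*0.000000] = 0.000000
  V(1,-1) = exp(-r*dt) * [p_u*1.291940 + p_m*7.401874 + p_d*13.289693] = 7.207088
  V(1,+0) = exp(-r*dt) * [p_u*0.000000 + p_m*1.291940 + p_d*7.401874] = 2.057270
  V(1,+1) = exp(-r*dt) * [p_u*0.000000 + p_m*0.000000 + p_d*1.291940] = 0.212411
  V(0,+0) = exp(-r*dt) * [p_u*0.212411 + p_m*2.057270 + p_d*7.207088] = 2.557189


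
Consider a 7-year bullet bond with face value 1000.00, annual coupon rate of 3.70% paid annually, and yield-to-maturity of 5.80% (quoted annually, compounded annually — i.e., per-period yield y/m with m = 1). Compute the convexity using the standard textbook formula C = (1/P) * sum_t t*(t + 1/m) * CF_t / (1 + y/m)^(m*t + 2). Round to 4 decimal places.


Coupon per period c = face * coupon_rate / m = 37.000000
Periods per year m = 1; per-period yield y/m = 0.058000
Number of cashflows N = 7
Cashflows (t years, CF_t, discount factor 1/(1+y/m)^(m*t), PV):
  t = 1.0000: CF_t = 37.000000, DF = 0.945180, PV = 34.971645
  t = 2.0000: CF_t = 37.000000, DF = 0.893364, PV = 33.054485
  t = 3.0000: CF_t = 37.000000, DF = 0.844390, PV = 31.242424
  t = 4.0000: CF_t = 37.000000, DF = 0.798100, PV = 29.529701
  t = 5.0000: CF_t = 37.000000, DF = 0.754348, PV = 27.910871
  t = 6.0000: CF_t = 37.000000, DF = 0.712994, PV = 26.380785
  t = 7.0000: CF_t = 1037.000000, DF = 0.673908, PV = 698.842136
Price P = sum_t PV_t = 881.932046
Convexity numerator sum_t t*(t + 1/m) * CF_t / (1+y/m)^(m*t + 2):
  t = 1.0000: term = 62.484848
  t = 2.0000: term = 177.178208
  t = 3.0000: term = 334.930449
  t = 4.0000: term = 527.615704
  t = 5.0000: term = 748.037388
  t = 6.0000: term = 989.841534
  t = 7.0000: term = 34961.960202
Convexity = (1/P) * sum = 37802.048332 / 881.932046 = 42.862768

Answer: Convexity = 42.8628


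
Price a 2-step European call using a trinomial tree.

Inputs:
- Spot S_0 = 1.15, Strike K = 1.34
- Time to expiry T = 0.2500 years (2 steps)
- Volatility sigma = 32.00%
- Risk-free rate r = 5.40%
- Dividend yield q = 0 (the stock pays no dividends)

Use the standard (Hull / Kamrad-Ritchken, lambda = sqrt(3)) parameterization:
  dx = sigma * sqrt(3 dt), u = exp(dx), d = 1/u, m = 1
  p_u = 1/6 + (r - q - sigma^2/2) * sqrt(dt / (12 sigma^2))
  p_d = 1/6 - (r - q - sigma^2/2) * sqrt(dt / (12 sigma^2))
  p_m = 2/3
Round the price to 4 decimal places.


Answer: Price = V(0,0) = 0.0230

Derivation:
dt = T/N = 0.125000; dx = sigma*sqrt(3*dt) = 0.195959
u = exp(dx) = 1.216477; d = 1/u = 0.822046
p_u = 0.167560, p_m = 0.666667, p_d = 0.165774
Discount per step: exp(-r*dt) = 0.993273
Stock lattice S(k, j) with j the centered position index:
  k=0: S(0,+0) = 1.1500
  k=1: S(1,-1) = 0.9454; S(1,+0) = 1.1500; S(1,+1) = 1.3989
  k=2: S(2,-2) = 0.7771; S(2,-1) = 0.9454; S(2,+0) = 1.1500; S(2,+1) = 1.3989; S(2,+2) = 1.7018
Terminal payoffs V(N, j) = max(S_T - K, 0):
  V(2,-2) = 0.000000; V(2,-1) = 0.000000; V(2,+0) = 0.000000; V(2,+1) = 0.058949; V(2,+2) = 0.361789
Backward induction: V(k, j) = exp(-r*dt) * [p_u * V(k+1, j+1) + p_m * V(k+1, j) + p_d * V(k+1, j-1)]
  V(1,-1) = exp(-r*dt) * [p_u*0.000000 + p_m*0.000000 + p_d*0.000000] = 0.000000
  V(1,+0) = exp(-r*dt) * [p_u*0.058949 + p_m*0.000000 + p_d*0.000000] = 0.009811
  V(1,+1) = exp(-r*dt) * [p_u*0.361789 + p_m*0.058949 + p_d*0.000000] = 0.099248
  V(0,+0) = exp(-r*dt) * [p_u*0.099248 + p_m*0.009811 + p_d*0.000000] = 0.023015
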